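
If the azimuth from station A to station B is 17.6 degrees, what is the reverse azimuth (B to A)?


back azimuth = (17.6 + 180) mod 360 = 197.6 degrees

197.6 degrees


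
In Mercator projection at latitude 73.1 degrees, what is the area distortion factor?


area_distortion = 1/cos^2(73.1) = 11.833

11.833


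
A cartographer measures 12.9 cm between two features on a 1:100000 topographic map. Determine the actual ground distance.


ground = 12.9 cm * 100000 / 100 = 12900.0 m = 12.9 km

12.9 km


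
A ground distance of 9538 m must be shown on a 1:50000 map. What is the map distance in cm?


map_cm = 9538 * 100 / 50000 = 19.076 cm ≈ 19.08 cm

19.08 cm


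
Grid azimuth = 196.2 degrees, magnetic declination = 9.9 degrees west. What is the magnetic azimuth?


magnetic azimuth = grid azimuth - declination (east +ve)
mag_az = 196.2 - -9.9 = 206.1 degrees

206.1 degrees


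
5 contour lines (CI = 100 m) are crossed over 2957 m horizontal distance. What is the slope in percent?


elevation change = 5 * 100 = 500 m
slope = 500 / 2957 * 100 = 16.9%

16.9%


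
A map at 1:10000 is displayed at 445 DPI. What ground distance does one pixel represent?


pixel_cm = 2.54 / 445 ≈ 0.005708 cm
ground = pixel_cm * 10000 / 100 = 2.54 * 10000 / (445 * 100) = 25400 / 44500 ≈ 0.57 m

0.57 m


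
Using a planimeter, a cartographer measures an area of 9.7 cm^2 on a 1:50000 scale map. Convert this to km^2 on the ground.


ground_area = 9.7 * (50000/100)^2 = 2425000.0 m^2 = 2.425 km^2

2.425 km^2


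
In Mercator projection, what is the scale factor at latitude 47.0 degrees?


SF = 1 / cos(47.0) = 1 / 0.681998 = 1.466

1.466


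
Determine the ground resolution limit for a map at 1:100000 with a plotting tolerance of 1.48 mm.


ground = 1.48 mm * 100000 / 1000 = 148.0 m

148.0 m


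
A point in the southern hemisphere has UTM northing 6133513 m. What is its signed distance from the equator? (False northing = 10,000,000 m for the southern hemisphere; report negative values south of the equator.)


For southern: actual = 6133513 - 10000000 = -3866487 m

-3866487 m


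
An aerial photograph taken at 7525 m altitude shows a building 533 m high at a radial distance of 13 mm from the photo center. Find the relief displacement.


d = h * r / H = 533 * 13 / 7525 = 0.92 mm

0.92 mm


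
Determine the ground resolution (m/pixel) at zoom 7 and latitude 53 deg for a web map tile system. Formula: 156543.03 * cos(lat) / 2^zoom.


res = 156543.03 * cos(53) / 2^7 = 156543.03 * 0.60181502 / 128 = 736.02 m/pixel

736.02 m/pixel


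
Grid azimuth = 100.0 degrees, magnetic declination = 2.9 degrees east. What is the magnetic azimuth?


magnetic azimuth = grid azimuth - declination (east +ve)
mag_az = 100.0 - 2.9 = 97.1 degrees

97.1 degrees


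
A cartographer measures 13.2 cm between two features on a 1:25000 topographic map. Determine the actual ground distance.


ground = 13.2 cm * 25000 / 100 = 3300.0 m = 3.3 km

3.3 km


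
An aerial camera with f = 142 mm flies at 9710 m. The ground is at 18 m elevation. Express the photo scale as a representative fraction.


scale = f / (H - h) = 142 mm / 9692 m = 142 / 9692000 = 1:68254

1:68254


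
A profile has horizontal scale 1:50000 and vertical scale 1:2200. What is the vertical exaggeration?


VE = horizontal_scale / vertical_scale = 50000 / 2200 ≈ 22.7

22.7x


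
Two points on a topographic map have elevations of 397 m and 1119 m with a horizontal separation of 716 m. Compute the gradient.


gradient = (1119 - 397) / 716 = 722 / 716 = 1.0084

1.0084


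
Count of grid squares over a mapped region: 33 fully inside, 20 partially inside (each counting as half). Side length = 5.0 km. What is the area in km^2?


effective squares = 33 + 20 * 0.5 = 43.0
area = 43.0 * 25.0 = 1075.0 km^2

1075.0 km^2


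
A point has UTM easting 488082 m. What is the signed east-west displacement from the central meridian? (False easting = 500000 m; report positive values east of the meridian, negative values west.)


displacement = 488082 - 500000 = -11918 m

-11918 m


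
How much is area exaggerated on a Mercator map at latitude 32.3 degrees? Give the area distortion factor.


area_distortion = 1/cos^2(32.3) = 1.4

1.4


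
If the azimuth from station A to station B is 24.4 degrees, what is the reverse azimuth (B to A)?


back azimuth = (24.4 + 180) mod 360 = 204.4 degrees

204.4 degrees


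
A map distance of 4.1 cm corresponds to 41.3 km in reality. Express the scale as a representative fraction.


ground = 41.3 km = 4130000 cm; RF denominator = ground / map = 4130000 / 4.1 ≈ 1007317; RF = 1:1007317

1:1007317


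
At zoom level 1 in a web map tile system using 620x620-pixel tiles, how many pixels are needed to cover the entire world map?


tiles per axis = 2^1 = 2
total tiles = 2^2 = 4
pixels per axis = 2 * 620 = 1240
total pixels = 1240^2 = 1537600

1537600 pixels


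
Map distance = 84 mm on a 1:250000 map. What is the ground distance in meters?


ground = 84 mm * 250000 / 1000 = 21000.0 m

21000.0 m


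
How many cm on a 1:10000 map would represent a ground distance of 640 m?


map_cm = 640 * 100 / 10000 = 6.4 cm

6.4 cm


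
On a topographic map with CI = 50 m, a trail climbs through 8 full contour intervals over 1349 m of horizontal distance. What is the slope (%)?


elevation change = 8 * 50 = 400 m
slope = 400 / 1349 * 100 = 29.7%

29.7%


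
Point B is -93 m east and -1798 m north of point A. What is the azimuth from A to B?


az = atan2(-93, -1798) = -177.0 deg
adjusted to 0-360: 183.0 degrees

183.0 degrees


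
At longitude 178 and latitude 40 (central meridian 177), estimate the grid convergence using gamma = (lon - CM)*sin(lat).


gamma = (178 - 177) * sin(40) = 1 * 0.642788 = 0.643 degrees

0.643 degrees


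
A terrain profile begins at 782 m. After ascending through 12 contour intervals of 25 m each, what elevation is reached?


elevation = 782 + 12 * 25 = 1082 m

1082 m


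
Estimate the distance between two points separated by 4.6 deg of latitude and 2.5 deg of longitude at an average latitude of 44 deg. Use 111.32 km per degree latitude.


dlat_km = 4.6 * 111.32 = 512.072
dlon_km = 2.5 * 111.32 * cos(44) ≈ 200.192
dist = sqrt(512.072^2 + 200.192^2) ≈ 549.8 km

549.8 km


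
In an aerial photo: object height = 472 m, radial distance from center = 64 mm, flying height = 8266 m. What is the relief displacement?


d = h * r / H = 472 * 64 / 8266 = 3.65 mm

3.65 mm


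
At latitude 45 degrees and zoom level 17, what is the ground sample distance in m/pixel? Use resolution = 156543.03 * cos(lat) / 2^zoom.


res = 156543.03 * cos(45) / 2^17 = 156543.03 * 0.70710678 / 131072 = 0.84 m/pixel

0.84 m/pixel


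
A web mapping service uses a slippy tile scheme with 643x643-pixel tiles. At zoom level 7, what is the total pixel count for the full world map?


tiles per axis = 2^7 = 128
total tiles = 128^2 = 16384
pixels per axis = 128 * 643 = 82304
total pixels = 82304^2 = 6773948416

6773948416 pixels


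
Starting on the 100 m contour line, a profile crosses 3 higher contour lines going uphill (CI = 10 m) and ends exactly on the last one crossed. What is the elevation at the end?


elevation = 100 + 3 * 10 = 130 m

130 m


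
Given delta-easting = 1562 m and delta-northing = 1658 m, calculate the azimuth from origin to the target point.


az = atan2(1562, 1658) = 43.3 deg
adjusted to 0-360: 43.3 degrees

43.3 degrees


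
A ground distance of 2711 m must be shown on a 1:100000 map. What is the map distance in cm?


map_cm = 2711 * 100 / 100000 = 2.711 cm ≈ 2.71 cm

2.71 cm


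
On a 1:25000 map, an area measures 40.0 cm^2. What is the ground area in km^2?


ground_area = 40.0 * (25000/100)^2 = 2500000.0 m^2 = 2.5 km^2

2.5 km^2


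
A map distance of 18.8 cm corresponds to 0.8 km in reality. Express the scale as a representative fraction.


ground = 0.8 km = 80000 cm; RF denominator = ground / map = 80000 / 18.8 ≈ 4255; RF = 1:4255

1:4255


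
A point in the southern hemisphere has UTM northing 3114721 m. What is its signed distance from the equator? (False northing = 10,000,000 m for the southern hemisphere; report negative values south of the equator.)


For southern: actual = 3114721 - 10000000 = -6885279 m

-6885279 m


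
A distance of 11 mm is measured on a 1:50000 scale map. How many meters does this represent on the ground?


ground = 11 mm * 50000 / 1000 = 550.0 m

550.0 m


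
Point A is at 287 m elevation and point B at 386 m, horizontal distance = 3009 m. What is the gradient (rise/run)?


gradient = (386 - 287) / 3009 = 99 / 3009 = 0.0329

0.0329


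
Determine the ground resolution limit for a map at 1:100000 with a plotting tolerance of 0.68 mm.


ground = 0.68 mm * 100000 / 1000 = 68.0 m

68.0 m


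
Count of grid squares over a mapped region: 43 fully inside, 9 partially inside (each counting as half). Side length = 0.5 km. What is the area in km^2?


effective squares = 43 + 9 * 0.5 = 47.5
area = 47.5 * 0.25 = 11.875 km^2

11.875 km^2


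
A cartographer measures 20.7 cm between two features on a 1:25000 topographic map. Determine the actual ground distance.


ground = 20.7 cm * 25000 / 100 = 5175.0 m = 5.175 km

5.175 km


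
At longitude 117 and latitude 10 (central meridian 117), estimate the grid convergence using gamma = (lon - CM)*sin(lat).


gamma = (117 - 117) * sin(10) = 0 * 0.173648 = 0.0 degrees

0.0 degrees


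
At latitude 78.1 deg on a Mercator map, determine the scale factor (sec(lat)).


SF = 1 / cos(78.1) = 1 / 0.206204 = 4.85

4.85


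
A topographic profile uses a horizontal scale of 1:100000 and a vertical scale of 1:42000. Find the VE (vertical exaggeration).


VE = horizontal_scale / vertical_scale = 100000 / 42000 ≈ 2.4

2.4x


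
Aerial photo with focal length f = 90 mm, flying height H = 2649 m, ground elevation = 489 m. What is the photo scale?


scale = f / (H - h) = 90 mm / 2160 m = 90 / 2160000 = 1:24000

1:24000


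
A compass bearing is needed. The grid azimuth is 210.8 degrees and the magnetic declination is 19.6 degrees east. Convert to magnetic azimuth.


magnetic azimuth = grid azimuth - declination (east +ve)
mag_az = 210.8 - 19.6 = 191.2 degrees

191.2 degrees


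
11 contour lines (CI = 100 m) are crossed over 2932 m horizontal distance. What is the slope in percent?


elevation change = 11 * 100 = 1100 m
slope = 1100 / 2932 * 100 = 37.5%

37.5%


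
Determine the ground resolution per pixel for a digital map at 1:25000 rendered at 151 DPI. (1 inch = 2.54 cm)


pixel_cm = 2.54 / 151 ≈ 0.016821 cm
ground = pixel_cm * 25000 / 100 = 2.54 * 25000 / (151 * 100) = 63500 / 15100 ≈ 4.21 m

4.21 m


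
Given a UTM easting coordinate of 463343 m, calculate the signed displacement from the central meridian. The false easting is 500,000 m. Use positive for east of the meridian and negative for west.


displacement = 463343 - 500000 = -36657 m

-36657 m


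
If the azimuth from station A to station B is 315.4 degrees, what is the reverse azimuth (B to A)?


back azimuth = (315.4 + 180) mod 360 = 135.4 degrees

135.4 degrees


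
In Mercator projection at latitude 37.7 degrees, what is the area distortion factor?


area_distortion = 1/cos^2(37.7) = 1.597

1.597


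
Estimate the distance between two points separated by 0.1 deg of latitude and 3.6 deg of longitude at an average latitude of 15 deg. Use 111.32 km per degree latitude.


dlat_km = 0.1 * 111.32 = 11.132
dlon_km = 3.6 * 111.32 * cos(15) ≈ 387.097
dist = sqrt(11.132^2 + 387.097^2) ≈ 387.3 km

387.3 km


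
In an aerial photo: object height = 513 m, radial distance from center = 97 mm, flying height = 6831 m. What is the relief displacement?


d = h * r / H = 513 * 97 / 6831 = 7.28 mm

7.28 mm


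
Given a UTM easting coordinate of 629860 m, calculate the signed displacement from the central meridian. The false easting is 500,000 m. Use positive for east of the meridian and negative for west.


displacement = 629860 - 500000 = 129860 m

129860 m


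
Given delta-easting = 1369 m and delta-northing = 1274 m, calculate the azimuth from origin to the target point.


az = atan2(1369, 1274) = 47.1 deg
adjusted to 0-360: 47.1 degrees

47.1 degrees


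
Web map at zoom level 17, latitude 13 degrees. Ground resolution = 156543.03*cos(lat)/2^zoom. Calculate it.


res = 156543.03 * cos(13) / 2^17 = 156543.03 * 0.97437006 / 131072 = 1.16 m/pixel

1.16 m/pixel


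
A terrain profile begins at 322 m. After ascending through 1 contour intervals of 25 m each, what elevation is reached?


elevation = 322 + 1 * 25 = 347 m

347 m


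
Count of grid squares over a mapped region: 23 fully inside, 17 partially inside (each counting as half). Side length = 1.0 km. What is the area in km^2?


effective squares = 23 + 17 * 0.5 = 31.5
area = 31.5 * 1.0 = 31.5 km^2

31.5 km^2


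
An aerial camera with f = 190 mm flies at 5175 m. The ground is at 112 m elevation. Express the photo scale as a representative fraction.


scale = f / (H - h) = 190 mm / 5063 m = 190 / 5063000 = 1:26647

1:26647


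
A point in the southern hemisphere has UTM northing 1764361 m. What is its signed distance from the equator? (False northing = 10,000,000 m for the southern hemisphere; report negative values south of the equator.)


For southern: actual = 1764361 - 10000000 = -8235639 m

-8235639 m


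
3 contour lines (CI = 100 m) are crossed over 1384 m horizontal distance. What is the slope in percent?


elevation change = 3 * 100 = 300 m
slope = 300 / 1384 * 100 = 21.7%

21.7%


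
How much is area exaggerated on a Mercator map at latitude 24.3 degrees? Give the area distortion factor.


area_distortion = 1/cos^2(24.3) = 1.204

1.204


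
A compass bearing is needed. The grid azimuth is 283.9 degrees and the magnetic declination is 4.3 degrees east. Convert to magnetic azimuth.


magnetic azimuth = grid azimuth - declination (east +ve)
mag_az = 283.9 - 4.3 = 279.6 degrees

279.6 degrees


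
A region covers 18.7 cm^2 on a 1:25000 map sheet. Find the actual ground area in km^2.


ground_area = 18.7 * (25000/100)^2 = 1168750.0 m^2 = 1.16875 km^2 ≈ 1.169 km^2

1.169 km^2


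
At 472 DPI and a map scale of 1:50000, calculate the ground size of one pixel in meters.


pixel_cm = 2.54 / 472 ≈ 0.005381 cm
ground = pixel_cm * 50000 / 100 = 2.54 * 50000 / (472 * 100) = 127000 / 47200 ≈ 2.69 m

2.69 m


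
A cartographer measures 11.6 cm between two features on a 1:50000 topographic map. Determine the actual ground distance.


ground = 11.6 cm * 50000 / 100 = 5800.0 m = 5.8 km

5.8 km


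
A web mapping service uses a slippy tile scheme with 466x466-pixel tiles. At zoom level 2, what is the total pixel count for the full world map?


tiles per axis = 2^2 = 4
total tiles = 4^2 = 16
pixels per axis = 4 * 466 = 1864
total pixels = 1864^2 = 3474496

3474496 pixels


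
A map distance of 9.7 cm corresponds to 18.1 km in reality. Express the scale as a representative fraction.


ground = 18.1 km = 1810000 cm; RF denominator = ground / map = 1810000 / 9.7 ≈ 186598; RF = 1:186598

1:186598


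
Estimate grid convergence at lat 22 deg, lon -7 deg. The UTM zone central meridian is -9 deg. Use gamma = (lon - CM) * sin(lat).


gamma = (-7 - -9) * sin(22) = 2 * 0.374607 = 0.749 degrees

0.749 degrees


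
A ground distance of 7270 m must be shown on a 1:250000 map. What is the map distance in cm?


map_cm = 7270 * 100 / 250000 = 2.908 cm ≈ 2.91 cm

2.91 cm


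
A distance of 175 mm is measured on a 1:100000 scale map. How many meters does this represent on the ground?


ground = 175 mm * 100000 / 1000 = 17500.0 m

17500.0 m


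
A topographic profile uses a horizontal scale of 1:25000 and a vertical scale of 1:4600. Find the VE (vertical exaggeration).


VE = horizontal_scale / vertical_scale = 25000 / 4600 ≈ 5.4

5.4x


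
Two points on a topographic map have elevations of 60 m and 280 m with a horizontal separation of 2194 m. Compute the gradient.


gradient = (280 - 60) / 2194 = 220 / 2194 = 0.1003

0.1003


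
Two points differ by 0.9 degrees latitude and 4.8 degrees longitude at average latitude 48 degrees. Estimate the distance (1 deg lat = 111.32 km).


dlat_km = 0.9 * 111.32 = 100.188
dlon_km = 4.8 * 111.32 * cos(48) ≈ 357.541
dist = sqrt(100.188^2 + 357.541^2) ≈ 371.3 km

371.3 km


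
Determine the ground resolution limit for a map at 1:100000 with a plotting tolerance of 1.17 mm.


ground = 1.17 mm * 100000 / 1000 = 117.0 m

117.0 m


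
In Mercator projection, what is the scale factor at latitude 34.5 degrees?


SF = 1 / cos(34.5) = 1 / 0.824126 = 1.213

1.213


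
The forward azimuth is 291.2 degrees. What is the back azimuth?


back azimuth = (291.2 + 180) mod 360 = 111.2 degrees

111.2 degrees


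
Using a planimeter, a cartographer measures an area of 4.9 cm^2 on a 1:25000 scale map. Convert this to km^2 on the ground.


ground_area = 4.9 * (25000/100)^2 = 306250.0 m^2 = 0.30625 km^2 ≈ 0.306 km^2

0.306 km^2


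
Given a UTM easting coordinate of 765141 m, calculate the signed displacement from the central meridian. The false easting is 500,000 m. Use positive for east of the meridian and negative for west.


displacement = 765141 - 500000 = 265141 m

265141 m


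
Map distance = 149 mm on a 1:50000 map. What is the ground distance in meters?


ground = 149 mm * 50000 / 1000 = 7450.0 m

7450.0 m


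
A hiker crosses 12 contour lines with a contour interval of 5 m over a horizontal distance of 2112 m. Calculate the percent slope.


elevation change = 12 * 5 = 60 m
slope = 60 / 2112 * 100 = 2.8%

2.8%


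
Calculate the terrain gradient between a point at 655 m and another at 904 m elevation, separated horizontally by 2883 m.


gradient = (904 - 655) / 2883 = 249 / 2883 = 0.0864

0.0864


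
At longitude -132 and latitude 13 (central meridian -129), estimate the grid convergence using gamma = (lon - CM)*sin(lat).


gamma = (-132 - -129) * sin(13) = -3 * 0.224951 = -0.675 degrees

-0.675 degrees


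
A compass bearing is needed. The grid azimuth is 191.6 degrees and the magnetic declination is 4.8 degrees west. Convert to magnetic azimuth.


magnetic azimuth = grid azimuth - declination (east +ve)
mag_az = 191.6 - -4.8 = 196.4 degrees

196.4 degrees


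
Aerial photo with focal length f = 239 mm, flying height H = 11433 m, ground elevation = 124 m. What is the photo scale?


scale = f / (H - h) = 239 mm / 11309 m = 239 / 11309000 = 1:47318

1:47318


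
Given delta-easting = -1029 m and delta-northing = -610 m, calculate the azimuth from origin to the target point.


az = atan2(-1029, -610) = -120.7 deg
adjusted to 0-360: 239.3 degrees

239.3 degrees


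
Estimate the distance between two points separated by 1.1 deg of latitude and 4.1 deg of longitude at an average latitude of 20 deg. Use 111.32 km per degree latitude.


dlat_km = 1.1 * 111.32 = 122.452
dlon_km = 4.1 * 111.32 * cos(20) ≈ 428.887
dist = sqrt(122.452^2 + 428.887^2) ≈ 446.0 km

446.0 km


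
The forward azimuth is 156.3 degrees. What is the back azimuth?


back azimuth = (156.3 + 180) mod 360 = 336.3 degrees

336.3 degrees


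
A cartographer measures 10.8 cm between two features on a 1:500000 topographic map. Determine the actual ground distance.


ground = 10.8 cm * 500000 / 100 = 54000.0 m = 54.0 km

54.0 km


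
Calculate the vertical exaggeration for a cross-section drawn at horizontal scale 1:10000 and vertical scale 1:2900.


VE = horizontal_scale / vertical_scale = 10000 / 2900 ≈ 3.4

3.4x


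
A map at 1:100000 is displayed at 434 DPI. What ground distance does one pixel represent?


pixel_cm = 2.54 / 434 ≈ 0.005853 cm
ground = pixel_cm * 100000 / 100 = 2.54 * 100000 / (434 * 100) = 254000 / 43400 ≈ 5.85 m

5.85 m


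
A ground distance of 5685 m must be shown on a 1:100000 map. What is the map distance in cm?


map_cm = 5685 * 100 / 100000 = 5.685 cm ≈ 5.69 cm

5.69 cm


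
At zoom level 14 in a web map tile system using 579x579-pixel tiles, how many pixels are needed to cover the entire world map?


tiles per axis = 2^14 = 16384
total tiles = 16384^2 = 268435456
pixels per axis = 16384 * 579 = 9486336
total pixels = 9486336^2 = 89990570704896

89990570704896 pixels


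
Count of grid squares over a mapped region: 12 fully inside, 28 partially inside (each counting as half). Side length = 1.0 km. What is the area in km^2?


effective squares = 12 + 28 * 0.5 = 26.0
area = 26.0 * 1.0 = 26.0 km^2

26.0 km^2


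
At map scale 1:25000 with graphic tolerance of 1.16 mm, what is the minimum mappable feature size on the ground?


ground = 1.16 mm * 25000 / 1000 = 29.0 m

29.0 m


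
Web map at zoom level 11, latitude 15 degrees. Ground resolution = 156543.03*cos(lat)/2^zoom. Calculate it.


res = 156543.03 * cos(15) / 2^11 = 156543.03 * 0.96592583 / 2048 = 73.83 m/pixel

73.83 m/pixel


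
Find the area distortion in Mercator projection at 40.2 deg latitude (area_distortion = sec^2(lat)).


area_distortion = 1/cos^2(40.2) = 1.714

1.714


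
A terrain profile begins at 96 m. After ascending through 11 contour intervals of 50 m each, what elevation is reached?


elevation = 96 + 11 * 50 = 646 m

646 m


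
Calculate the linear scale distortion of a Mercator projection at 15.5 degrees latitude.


SF = 1 / cos(15.5) = 1 / 0.96363 = 1.038

1.038


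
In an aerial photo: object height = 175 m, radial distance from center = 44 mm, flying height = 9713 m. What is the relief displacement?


d = h * r / H = 175 * 44 / 9713 = 0.79 mm

0.79 mm


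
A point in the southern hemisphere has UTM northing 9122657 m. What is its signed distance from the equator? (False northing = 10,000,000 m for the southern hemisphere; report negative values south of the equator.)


For southern: actual = 9122657 - 10000000 = -877343 m

-877343 m


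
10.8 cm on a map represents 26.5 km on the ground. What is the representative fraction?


ground = 26.5 km = 2650000 cm; RF denominator = ground / map = 2650000 / 10.8 ≈ 245370; RF = 1:245370

1:245370


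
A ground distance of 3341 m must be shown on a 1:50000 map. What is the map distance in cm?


map_cm = 3341 * 100 / 50000 = 6.682 cm ≈ 6.68 cm

6.68 cm


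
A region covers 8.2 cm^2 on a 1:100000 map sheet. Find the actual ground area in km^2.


ground_area = 8.2 * (100000/100)^2 = 8200000.0 m^2 = 8.2 km^2

8.2 km^2


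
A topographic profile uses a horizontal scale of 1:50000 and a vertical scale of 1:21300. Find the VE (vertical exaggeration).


VE = horizontal_scale / vertical_scale = 50000 / 21300 ≈ 2.3

2.3x


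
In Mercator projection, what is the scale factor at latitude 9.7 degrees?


SF = 1 / cos(9.7) = 1 / 0.985703 = 1.015

1.015


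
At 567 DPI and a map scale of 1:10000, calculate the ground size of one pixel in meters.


pixel_cm = 2.54 / 567 ≈ 0.00448 cm
ground = pixel_cm * 10000 / 100 = 2.54 * 10000 / (567 * 100) = 25400 / 56700 ≈ 0.45 m

0.45 m


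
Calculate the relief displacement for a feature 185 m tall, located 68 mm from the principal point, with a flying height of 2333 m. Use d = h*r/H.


d = h * r / H = 185 * 68 / 2333 = 5.39 mm

5.39 mm


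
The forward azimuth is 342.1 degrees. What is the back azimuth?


back azimuth = (342.1 + 180) mod 360 = 162.1 degrees

162.1 degrees


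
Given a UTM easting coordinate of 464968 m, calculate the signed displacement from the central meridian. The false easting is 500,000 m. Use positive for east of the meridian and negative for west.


displacement = 464968 - 500000 = -35032 m

-35032 m


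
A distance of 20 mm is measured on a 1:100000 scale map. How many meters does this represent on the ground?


ground = 20 mm * 100000 / 1000 = 2000.0 m

2000.0 m


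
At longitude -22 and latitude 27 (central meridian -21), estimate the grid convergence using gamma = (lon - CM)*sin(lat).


gamma = (-22 - -21) * sin(27) = -1 * 0.45399 = -0.454 degrees

-0.454 degrees


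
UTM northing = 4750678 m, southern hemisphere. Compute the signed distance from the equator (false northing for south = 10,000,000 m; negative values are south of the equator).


For southern: actual = 4750678 - 10000000 = -5249322 m

-5249322 m


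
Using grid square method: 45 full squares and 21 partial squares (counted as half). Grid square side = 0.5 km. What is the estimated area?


effective squares = 45 + 21 * 0.5 = 55.5
area = 55.5 * 0.25 = 13.875 km^2

13.875 km^2


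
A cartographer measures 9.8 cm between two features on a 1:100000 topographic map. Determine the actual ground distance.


ground = 9.8 cm * 100000 / 100 = 9800.0 m = 9.8 km

9.8 km


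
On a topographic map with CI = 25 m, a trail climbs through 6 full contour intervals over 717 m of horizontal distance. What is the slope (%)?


elevation change = 6 * 25 = 150 m
slope = 150 / 717 * 100 = 20.9%

20.9%


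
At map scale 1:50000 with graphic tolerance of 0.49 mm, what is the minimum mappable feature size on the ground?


ground = 0.49 mm * 50000 / 1000 = 24.5 m

24.5 m


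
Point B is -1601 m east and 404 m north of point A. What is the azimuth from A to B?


az = atan2(-1601, 404) = -75.8 deg
adjusted to 0-360: 284.2 degrees

284.2 degrees


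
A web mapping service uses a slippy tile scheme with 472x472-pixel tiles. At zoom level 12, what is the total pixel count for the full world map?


tiles per axis = 2^12 = 4096
total tiles = 4096^2 = 16777216
pixels per axis = 4096 * 472 = 1933312
total pixels = 1933312^2 = 3737695289344

3737695289344 pixels


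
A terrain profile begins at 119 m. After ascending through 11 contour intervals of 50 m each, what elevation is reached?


elevation = 119 + 11 * 50 = 669 m

669 m


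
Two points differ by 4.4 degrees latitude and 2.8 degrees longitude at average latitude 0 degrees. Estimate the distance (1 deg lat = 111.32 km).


dlat_km = 4.4 * 111.32 = 489.808
dlon_km = 2.8 * 111.32 * cos(0) ≈ 311.696
dist = sqrt(489.808^2 + 311.696^2) ≈ 580.6 km

580.6 km


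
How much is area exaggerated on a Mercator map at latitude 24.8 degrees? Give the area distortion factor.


area_distortion = 1/cos^2(24.8) = 1.214

1.214


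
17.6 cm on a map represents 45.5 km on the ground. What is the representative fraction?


ground = 45.5 km = 4550000 cm; RF denominator = ground / map = 4550000 / 17.6 ≈ 258523; RF = 1:258523

1:258523


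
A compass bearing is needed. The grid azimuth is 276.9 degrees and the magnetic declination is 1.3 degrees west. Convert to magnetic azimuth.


magnetic azimuth = grid azimuth - declination (east +ve)
mag_az = 276.9 - -1.3 = 278.2 degrees

278.2 degrees


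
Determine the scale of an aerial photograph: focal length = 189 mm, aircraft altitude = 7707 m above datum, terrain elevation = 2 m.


scale = f / (H - h) = 189 mm / 7705 m = 189 / 7705000 = 1:40767

1:40767


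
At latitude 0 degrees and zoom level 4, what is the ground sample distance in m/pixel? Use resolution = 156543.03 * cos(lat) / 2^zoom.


res = 156543.03 * cos(0) / 2^4 = 156543.03 * 1.0 / 16 = 9783.94 m/pixel

9783.94 m/pixel


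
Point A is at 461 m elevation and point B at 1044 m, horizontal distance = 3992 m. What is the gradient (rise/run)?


gradient = (1044 - 461) / 3992 = 583 / 3992 = 0.146

0.146


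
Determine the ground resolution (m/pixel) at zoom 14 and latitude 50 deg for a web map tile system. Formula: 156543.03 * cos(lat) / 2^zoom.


res = 156543.03 * cos(50) / 2^14 = 156543.03 * 0.64278761 / 16384 = 6.14 m/pixel

6.14 m/pixel


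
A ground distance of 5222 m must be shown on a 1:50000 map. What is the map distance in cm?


map_cm = 5222 * 100 / 50000 = 10.444 cm ≈ 10.44 cm

10.44 cm


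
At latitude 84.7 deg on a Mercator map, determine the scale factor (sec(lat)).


SF = 1 / cos(84.7) = 1 / 0.092371 = 10.826

10.826


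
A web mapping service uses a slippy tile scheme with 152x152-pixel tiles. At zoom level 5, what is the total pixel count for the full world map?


tiles per axis = 2^5 = 32
total tiles = 32^2 = 1024
pixels per axis = 32 * 152 = 4864
total pixels = 4864^2 = 23658496

23658496 pixels


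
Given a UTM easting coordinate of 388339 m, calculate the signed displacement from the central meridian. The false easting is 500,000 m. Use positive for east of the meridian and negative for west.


displacement = 388339 - 500000 = -111661 m

-111661 m


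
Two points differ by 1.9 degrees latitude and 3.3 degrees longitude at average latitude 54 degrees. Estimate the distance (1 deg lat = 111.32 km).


dlat_km = 1.9 * 111.32 = 211.508
dlon_km = 3.3 * 111.32 * cos(54) ≈ 215.926
dist = sqrt(211.508^2 + 215.926^2) ≈ 302.3 km

302.3 km


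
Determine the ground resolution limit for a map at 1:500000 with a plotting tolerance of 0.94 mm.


ground = 0.94 mm * 500000 / 1000 = 470.0 m

470.0 m


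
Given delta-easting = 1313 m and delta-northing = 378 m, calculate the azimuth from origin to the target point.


az = atan2(1313, 378) = 73.9 deg
adjusted to 0-360: 73.9 degrees

73.9 degrees


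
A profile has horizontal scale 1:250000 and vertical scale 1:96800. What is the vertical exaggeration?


VE = horizontal_scale / vertical_scale = 250000 / 96800 ≈ 2.6

2.6x


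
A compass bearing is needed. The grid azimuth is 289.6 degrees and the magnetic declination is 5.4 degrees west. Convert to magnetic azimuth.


magnetic azimuth = grid azimuth - declination (east +ve)
mag_az = 289.6 - -5.4 = 295.0 degrees

295.0 degrees


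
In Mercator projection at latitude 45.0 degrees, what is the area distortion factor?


area_distortion = 1/cos^2(45.0) = 2.0

2.0


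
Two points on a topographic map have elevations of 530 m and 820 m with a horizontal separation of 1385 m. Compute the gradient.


gradient = (820 - 530) / 1385 = 290 / 1385 = 0.2094

0.2094


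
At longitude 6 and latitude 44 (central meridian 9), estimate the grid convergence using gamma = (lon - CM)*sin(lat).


gamma = (6 - 9) * sin(44) = -3 * 0.694658 = -2.084 degrees

-2.084 degrees


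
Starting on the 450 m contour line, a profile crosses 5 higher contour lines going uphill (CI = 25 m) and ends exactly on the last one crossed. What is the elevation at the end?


elevation = 450 + 5 * 25 = 575 m

575 m


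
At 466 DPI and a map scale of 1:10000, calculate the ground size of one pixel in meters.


pixel_cm = 2.54 / 466 ≈ 0.005451 cm
ground = pixel_cm * 10000 / 100 = 2.54 * 10000 / (466 * 100) = 25400 / 46600 ≈ 0.55 m

0.55 m


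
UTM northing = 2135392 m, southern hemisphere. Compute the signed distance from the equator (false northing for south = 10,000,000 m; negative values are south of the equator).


For southern: actual = 2135392 - 10000000 = -7864608 m

-7864608 m


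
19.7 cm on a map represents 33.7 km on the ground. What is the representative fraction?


ground = 33.7 km = 3370000 cm; RF denominator = ground / map = 3370000 / 19.7 ≈ 171066; RF = 1:171066

1:171066


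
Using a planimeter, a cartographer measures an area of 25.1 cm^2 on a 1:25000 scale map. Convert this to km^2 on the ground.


ground_area = 25.1 * (25000/100)^2 = 1568750.0 m^2 = 1.56875 km^2 ≈ 1.569 km^2

1.569 km^2


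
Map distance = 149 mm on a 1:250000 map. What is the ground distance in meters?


ground = 149 mm * 250000 / 1000 = 37250.0 m

37250.0 m


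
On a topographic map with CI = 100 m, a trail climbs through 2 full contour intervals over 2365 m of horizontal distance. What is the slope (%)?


elevation change = 2 * 100 = 200 m
slope = 200 / 2365 * 100 = 8.5%

8.5%


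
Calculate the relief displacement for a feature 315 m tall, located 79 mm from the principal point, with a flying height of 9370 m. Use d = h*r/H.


d = h * r / H = 315 * 79 / 9370 = 2.66 mm

2.66 mm


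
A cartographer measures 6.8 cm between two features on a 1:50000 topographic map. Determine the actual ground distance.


ground = 6.8 cm * 50000 / 100 = 3400.0 m = 3.4 km

3.4 km


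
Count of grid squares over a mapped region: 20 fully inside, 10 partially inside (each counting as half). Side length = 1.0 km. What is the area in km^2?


effective squares = 20 + 10 * 0.5 = 25.0
area = 25.0 * 1.0 = 25.0 km^2

25.0 km^2


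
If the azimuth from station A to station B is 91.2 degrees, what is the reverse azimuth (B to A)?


back azimuth = (91.2 + 180) mod 360 = 271.2 degrees

271.2 degrees


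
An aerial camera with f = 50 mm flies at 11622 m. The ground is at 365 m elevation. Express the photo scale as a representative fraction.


scale = f / (H - h) = 50 mm / 11257 m = 50 / 11257000 = 1:225140

1:225140


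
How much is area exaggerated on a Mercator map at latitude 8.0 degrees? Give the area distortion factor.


area_distortion = 1/cos^2(8.0) = 1.02

1.02


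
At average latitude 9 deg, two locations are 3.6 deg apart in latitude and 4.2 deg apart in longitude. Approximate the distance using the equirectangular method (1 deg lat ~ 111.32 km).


dlat_km = 3.6 * 111.32 = 400.752
dlon_km = 4.2 * 111.32 * cos(9) ≈ 461.788
dist = sqrt(400.752^2 + 461.788^2) ≈ 611.4 km

611.4 km


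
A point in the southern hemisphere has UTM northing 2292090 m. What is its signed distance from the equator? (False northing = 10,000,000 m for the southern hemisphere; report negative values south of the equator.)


For southern: actual = 2292090 - 10000000 = -7707910 m

-7707910 m


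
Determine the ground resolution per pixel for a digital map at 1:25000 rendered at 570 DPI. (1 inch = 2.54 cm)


pixel_cm = 2.54 / 570 ≈ 0.004456 cm
ground = pixel_cm * 25000 / 100 = 2.54 * 25000 / (570 * 100) = 63500 / 57000 ≈ 1.11 m

1.11 m


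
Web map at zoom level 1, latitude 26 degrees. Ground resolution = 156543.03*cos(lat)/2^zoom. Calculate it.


res = 156543.03 * cos(26) / 2^1 = 156543.03 * 0.89879405 / 2 = 70349.97 m/pixel

70349.97 m/pixel


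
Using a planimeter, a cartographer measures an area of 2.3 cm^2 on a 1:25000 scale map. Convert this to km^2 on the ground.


ground_area = 2.3 * (25000/100)^2 = 143750.0 m^2 = 0.14375 km^2 ≈ 0.144 km^2

0.144 km^2


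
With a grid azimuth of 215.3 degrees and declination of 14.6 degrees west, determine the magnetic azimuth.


magnetic azimuth = grid azimuth - declination (east +ve)
mag_az = 215.3 - -14.6 = 229.9 degrees

229.9 degrees


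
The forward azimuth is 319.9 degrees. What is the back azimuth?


back azimuth = (319.9 + 180) mod 360 = 139.9 degrees

139.9 degrees


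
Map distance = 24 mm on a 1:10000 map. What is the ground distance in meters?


ground = 24 mm * 10000 / 1000 = 240.0 m

240.0 m


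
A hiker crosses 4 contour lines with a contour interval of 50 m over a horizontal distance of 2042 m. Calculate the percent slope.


elevation change = 4 * 50 = 200 m
slope = 200 / 2042 * 100 = 9.8%

9.8%


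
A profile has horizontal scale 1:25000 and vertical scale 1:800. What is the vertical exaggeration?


VE = horizontal_scale / vertical_scale = 25000 / 800 = 31.25

31.25x


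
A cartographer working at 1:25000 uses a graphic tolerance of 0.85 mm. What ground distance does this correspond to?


ground = 0.85 mm * 25000 / 1000 = 21.25 m

21.25 m


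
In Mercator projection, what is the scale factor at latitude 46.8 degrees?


SF = 1 / cos(46.8) = 1 / 0.684547 = 1.461

1.461


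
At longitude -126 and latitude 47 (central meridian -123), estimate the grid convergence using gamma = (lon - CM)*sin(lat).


gamma = (-126 - -123) * sin(47) = -3 * 0.731354 = -2.194 degrees

-2.194 degrees


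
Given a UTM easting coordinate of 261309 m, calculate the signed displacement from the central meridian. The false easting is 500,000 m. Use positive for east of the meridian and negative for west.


displacement = 261309 - 500000 = -238691 m

-238691 m


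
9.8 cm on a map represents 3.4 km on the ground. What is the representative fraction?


ground = 3.4 km = 340000 cm; RF denominator = ground / map = 340000 / 9.8 ≈ 34694; RF = 1:34694

1:34694


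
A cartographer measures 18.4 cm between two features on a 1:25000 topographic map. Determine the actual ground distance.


ground = 18.4 cm * 25000 / 100 = 4600.0 m = 4.6 km

4.6 km


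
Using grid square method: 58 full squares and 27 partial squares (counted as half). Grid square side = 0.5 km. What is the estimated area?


effective squares = 58 + 27 * 0.5 = 71.5
area = 71.5 * 0.25 = 17.875 km^2

17.875 km^2


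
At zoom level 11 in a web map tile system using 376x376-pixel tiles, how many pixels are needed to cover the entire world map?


tiles per axis = 2^11 = 2048
total tiles = 2048^2 = 4194304
pixels per axis = 2048 * 376 = 770048
total pixels = 770048^2 = 592973922304

592973922304 pixels


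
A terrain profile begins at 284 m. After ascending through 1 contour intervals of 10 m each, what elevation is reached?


elevation = 284 + 1 * 10 = 294 m

294 m


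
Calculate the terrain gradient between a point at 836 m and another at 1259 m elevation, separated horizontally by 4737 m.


gradient = (1259 - 836) / 4737 = 423 / 4737 = 0.0893

0.0893


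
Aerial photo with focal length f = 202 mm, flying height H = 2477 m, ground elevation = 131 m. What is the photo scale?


scale = f / (H - h) = 202 mm / 2346 m = 202 / 2346000 = 1:11614

1:11614


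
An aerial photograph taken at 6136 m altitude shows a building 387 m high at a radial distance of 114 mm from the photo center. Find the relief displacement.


d = h * r / H = 387 * 114 / 6136 = 7.19 mm

7.19 mm


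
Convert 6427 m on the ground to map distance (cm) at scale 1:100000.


map_cm = 6427 * 100 / 100000 = 6.427 cm ≈ 6.43 cm

6.43 cm


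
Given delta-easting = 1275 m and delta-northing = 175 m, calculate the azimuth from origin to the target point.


az = atan2(1275, 175) = 82.2 deg
adjusted to 0-360: 82.2 degrees

82.2 degrees


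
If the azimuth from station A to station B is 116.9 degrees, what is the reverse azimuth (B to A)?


back azimuth = (116.9 + 180) mod 360 = 296.9 degrees

296.9 degrees


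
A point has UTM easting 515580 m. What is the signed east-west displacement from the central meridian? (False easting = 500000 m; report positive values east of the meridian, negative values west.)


displacement = 515580 - 500000 = 15580 m

15580 m


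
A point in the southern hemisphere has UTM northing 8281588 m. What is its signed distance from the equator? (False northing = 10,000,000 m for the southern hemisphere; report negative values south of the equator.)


For southern: actual = 8281588 - 10000000 = -1718412 m

-1718412 m


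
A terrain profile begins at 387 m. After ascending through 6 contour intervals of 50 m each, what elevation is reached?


elevation = 387 + 6 * 50 = 687 m

687 m


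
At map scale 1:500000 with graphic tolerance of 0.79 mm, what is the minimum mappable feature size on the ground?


ground = 0.79 mm * 500000 / 1000 = 395.0 m

395.0 m


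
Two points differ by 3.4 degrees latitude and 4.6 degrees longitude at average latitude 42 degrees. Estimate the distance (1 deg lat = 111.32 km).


dlat_km = 3.4 * 111.32 = 378.488
dlon_km = 4.6 * 111.32 * cos(42) ≈ 380.544
dist = sqrt(378.488^2 + 380.544^2) ≈ 536.7 km

536.7 km
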